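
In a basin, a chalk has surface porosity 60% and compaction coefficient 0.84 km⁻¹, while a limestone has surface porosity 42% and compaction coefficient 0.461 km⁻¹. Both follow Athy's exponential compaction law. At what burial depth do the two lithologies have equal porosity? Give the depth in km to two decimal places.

0.94 km

Set n₀ₐ e^(−βₐz) = n₀ᵦ e^(−βᵦz) ⇒ ln(n₀ₐ/n₀ᵦ) = (βₐ − βᵦ)·z
z = ln(0.6/0.42) / (0.84 − 0.461) = 0.3567 / 0.379 = 0.941 km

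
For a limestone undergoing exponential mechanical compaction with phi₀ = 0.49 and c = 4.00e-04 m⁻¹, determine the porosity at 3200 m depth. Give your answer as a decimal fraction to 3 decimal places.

0.136

Working in km (1 km = 1000 m; c in km⁻¹ = c in m⁻¹ × 1000):
phi = phi₀·exp(−c·d) = 0.49 × exp(−0.4 × 3.2) = 0.49 × exp(−1.28)
  = 0.49 × 0.2780 = 0.1362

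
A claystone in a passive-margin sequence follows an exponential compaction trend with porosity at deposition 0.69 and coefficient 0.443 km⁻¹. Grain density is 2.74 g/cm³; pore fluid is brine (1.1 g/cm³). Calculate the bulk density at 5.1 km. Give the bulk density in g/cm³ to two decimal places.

2.62 g/cm³

Porosity at depth: φ = 0.69·exp(−0.443×5.1) = 0.69×0.1044 = 0.0721
Bulk density: ρ_b = (1−φ)ρ_g + φ·ρ_f = 0.9279×2.74 + 0.0721×1.1
       = 2.543 + 0.079 = 2.622 g/cm³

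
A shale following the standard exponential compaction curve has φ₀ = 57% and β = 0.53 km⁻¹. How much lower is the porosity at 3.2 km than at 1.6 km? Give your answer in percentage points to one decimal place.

14.0 percentage points

φ(1.6) = 0.57·e^(−0.53×1.6) = 0.2441
φ(3.2) = 0.57·e^(−0.53×3.2) = 0.1045
Δφ = 0.2441 − 0.1045 = 0.1396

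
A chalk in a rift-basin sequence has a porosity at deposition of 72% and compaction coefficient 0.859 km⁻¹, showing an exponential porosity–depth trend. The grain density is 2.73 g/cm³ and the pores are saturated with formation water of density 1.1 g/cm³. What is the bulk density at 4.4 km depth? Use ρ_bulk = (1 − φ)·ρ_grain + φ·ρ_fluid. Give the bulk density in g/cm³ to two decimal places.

Porosity at depth: phi = 0.72·exp(−0.859×4.4) = 0.72×0.0228 = 0.0164
Bulk density: ρ_b = (1−phi)ρ_g + phi·ρ_f = 0.9836×2.73 + 0.0164×1.1
       = 2.685 + 0.018 = 2.703 g/cm³

2.70 g/cm³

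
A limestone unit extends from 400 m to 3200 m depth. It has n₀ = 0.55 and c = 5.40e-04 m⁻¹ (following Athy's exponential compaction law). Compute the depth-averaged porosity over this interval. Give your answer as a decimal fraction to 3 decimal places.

Working in km (1 km = 1000 m; c in km⁻¹ = c in m⁻¹ × 1000):
⟨n⟩ = (1/(d₂−d₁)) ∫ n₀ e^(−cd) dd = n₀·(e^(−c·d₁) − e^(−c·d₂)) / (c·(d₂−d₁))
e^(−0.54×0.4) = 0.8057; e^(−0.54×3.2) = 0.1776
⟨n⟩ = 0.55 × (0.8057 − 0.1776) / (0.54 × 2.8) = 0.55 × 0.4154 = 0.2285

0.228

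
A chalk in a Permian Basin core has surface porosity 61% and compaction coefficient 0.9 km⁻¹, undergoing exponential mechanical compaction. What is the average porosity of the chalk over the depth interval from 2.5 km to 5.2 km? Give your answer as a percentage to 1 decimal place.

2.4%

⟨phi⟩ = (1/(d₂−d₁)) ∫ phi₀ e^(−cd) dd = phi₀·(e^(−c·d₁) − e^(−c·d₂)) / (c·(d₂−d₁))
e^(−0.9×2.5) = 0.1054; e^(−0.9×5.2) = 0.0093
⟨phi⟩ = 0.61 × (0.1054 − 0.0093) / (0.9 × 2.7) = 0.61 × 0.0396 = 0.0241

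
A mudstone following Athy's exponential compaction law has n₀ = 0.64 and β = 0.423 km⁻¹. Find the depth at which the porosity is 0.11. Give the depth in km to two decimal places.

Invert Athy's law: Z = ln(n₀/n) / β
Z = ln(0.64/0.11) / 0.423 = ln(5.818) / 0.423 = 1.7610 / 0.423 = 4.163 km

4.16 km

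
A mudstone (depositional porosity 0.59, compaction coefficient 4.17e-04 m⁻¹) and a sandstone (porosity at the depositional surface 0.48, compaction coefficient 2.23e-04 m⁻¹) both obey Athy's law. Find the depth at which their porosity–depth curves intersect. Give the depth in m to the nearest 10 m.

1060 m

Working in km (1 km = 1000 m; β in km⁻¹ = β in m⁻¹ × 1000):
Set n₀ₐ e^(−βₐz) = n₀ᵦ e^(−βᵦz) ⇒ ln(n₀ₐ/n₀ᵦ) = (βₐ − βᵦ)·z
z = ln(0.59/0.48) / (0.417 − 0.223) = 0.2063 / 0.194 = 1.064 km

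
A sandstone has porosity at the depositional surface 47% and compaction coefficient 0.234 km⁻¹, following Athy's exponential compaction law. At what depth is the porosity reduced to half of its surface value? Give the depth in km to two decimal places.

φ/φ₀ = 1/2 ⇒ exp(−k·z) = 1/2 ⇒ z = ln(2) / k
z = 0.6931 / 0.234 = 2.962 km

2.96 km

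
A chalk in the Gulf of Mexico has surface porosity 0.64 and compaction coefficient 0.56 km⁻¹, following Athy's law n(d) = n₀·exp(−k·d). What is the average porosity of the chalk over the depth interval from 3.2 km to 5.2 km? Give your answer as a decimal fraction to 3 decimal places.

0.064

⟨n⟩ = (1/(d₂−d₁)) ∫ n₀ e^(−kd) dd = n₀·(e^(−k·d₁) − e^(−k·d₂)) / (k·(d₂−d₁))
e^(−0.56×3.2) = 0.1666; e^(−0.56×5.2) = 0.0544
⟨n⟩ = 0.64 × (0.1666 − 0.0544) / (0.56 × 2) = 0.64 × 0.1002 = 0.0641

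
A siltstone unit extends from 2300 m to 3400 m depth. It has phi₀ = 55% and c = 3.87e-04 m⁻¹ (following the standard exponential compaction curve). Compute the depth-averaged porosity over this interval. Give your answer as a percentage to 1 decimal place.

Working in km (1 km = 1000 m; c in km⁻¹ = c in m⁻¹ × 1000):
⟨phi⟩ = (1/(Z₂−Z₁)) ∫ phi₀ e^(−cZ) dZ = phi₀·(e^(−c·Z₁) − e^(−c·Z₂)) / (c·(Z₂−Z₁))
e^(−0.387×2.3) = 0.4106; e^(−0.387×3.4) = 0.2683
⟨phi⟩ = 0.55 × (0.4106 − 0.2683) / (0.387 × 1.1) = 0.55 × 0.3344 = 0.1839

18.4%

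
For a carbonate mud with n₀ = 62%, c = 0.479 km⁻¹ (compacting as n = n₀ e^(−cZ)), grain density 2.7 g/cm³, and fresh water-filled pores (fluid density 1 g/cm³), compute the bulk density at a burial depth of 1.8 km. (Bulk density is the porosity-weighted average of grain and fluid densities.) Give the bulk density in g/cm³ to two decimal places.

Porosity at depth: n = 0.62·exp(−0.479×1.8) = 0.62×0.4222 = 0.2618
Bulk density: ρ_b = (1−n)ρ_g + n·ρ_f = 0.7382×2.7 + 0.2618×1
       = 1.993 + 0.262 = 2.255 g/cm³

2.25 g/cm³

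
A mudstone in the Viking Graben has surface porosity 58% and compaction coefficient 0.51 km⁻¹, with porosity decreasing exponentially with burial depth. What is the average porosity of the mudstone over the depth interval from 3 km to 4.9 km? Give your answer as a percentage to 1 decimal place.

⟨φ⟩ = (1/(Z₂−Z₁)) ∫ φ₀ e^(−βZ) dZ = φ₀·(e^(−β·Z₁) − e^(−β·Z₂)) / (β·(Z₂−Z₁))
e^(−0.51×3) = 0.2165; e^(−0.51×4.9) = 0.0822
⟨φ⟩ = 0.58 × (0.2165 − 0.0822) / (0.51 × 1.9) = 0.58 × 0.1387 = 0.0804

8.0%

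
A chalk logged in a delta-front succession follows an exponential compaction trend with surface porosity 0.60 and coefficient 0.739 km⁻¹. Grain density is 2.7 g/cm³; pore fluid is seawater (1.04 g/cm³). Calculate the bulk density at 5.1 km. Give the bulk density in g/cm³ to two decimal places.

2.68 g/cm³

Porosity at depth: φ = 0.6·exp(−0.739×5.1) = 0.6×0.0231 = 0.0138
Bulk density: ρ_b = (1−φ)ρ_g + φ·ρ_f = 0.9862×2.7 + 0.0138×1.04
       = 2.663 + 0.014 = 2.677 g/cm³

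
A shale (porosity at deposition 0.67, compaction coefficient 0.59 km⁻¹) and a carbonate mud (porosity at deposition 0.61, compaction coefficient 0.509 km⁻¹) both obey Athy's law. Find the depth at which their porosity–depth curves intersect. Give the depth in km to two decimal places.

1.16 km

Set φ₀ₐ e^(−cₐZ) = φ₀ᵦ e^(−cᵦZ) ⇒ ln(φ₀ₐ/φ₀ᵦ) = (cₐ − cᵦ)·Z
Z = ln(0.67/0.61) / (0.59 − 0.509) = 0.0938 / 0.081 = 1.158 km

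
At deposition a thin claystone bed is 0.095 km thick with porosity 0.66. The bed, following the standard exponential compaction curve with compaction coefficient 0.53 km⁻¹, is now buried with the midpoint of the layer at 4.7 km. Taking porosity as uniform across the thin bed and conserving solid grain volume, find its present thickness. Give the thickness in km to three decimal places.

Porosity at 4.7 km: n = 0.66·exp(−0.53×4.7) = 0.0547
Solid-volume conservation: h(1−n) = h₀(1−n₀) ⇒ h = h₀·(1−n₀)/(1−n)
h = 0.095 × (1 − 0.66)/(1 − 0.0547) = 0.095 × 0.3597 = 0.0342 km

0.034 km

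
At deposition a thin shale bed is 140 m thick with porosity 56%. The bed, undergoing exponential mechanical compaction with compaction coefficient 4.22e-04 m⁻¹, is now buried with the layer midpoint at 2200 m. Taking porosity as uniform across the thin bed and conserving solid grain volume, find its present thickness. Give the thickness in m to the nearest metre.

Working in km (1 km = 1000 m; β in km⁻¹ = β in m⁻¹ × 1000):
Porosity at 2.2 km: n = 0.56·exp(−0.422×2.2) = 0.2213
Solid-volume conservation: h(1−n) = h₀(1−n₀) ⇒ h = h₀·(1−n₀)/(1−n)
h = 0.14 × (1 − 0.56)/(1 − 0.2213) = 0.14 × 0.5650 = 0.0791 km

79 m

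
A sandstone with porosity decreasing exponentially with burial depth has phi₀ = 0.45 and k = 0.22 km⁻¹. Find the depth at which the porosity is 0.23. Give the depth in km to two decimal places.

Invert Athy's law: z = ln(phi₀/phi) / k
z = ln(0.45/0.23) / 0.22 = ln(1.957) / 0.22 = 0.6712 / 0.22 = 3.051 km

3.05 km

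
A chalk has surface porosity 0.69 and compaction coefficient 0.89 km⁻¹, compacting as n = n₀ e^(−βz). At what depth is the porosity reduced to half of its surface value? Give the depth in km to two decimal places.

n/n₀ = 1/2 ⇒ exp(−β·z) = 1/2 ⇒ z = ln(2) / β
z = 0.6931 / 0.89 = 0.779 km

0.78 km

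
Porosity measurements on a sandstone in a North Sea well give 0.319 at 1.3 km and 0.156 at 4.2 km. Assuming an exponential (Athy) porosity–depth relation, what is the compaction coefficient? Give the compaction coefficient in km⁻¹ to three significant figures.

0.247 km⁻¹

Athy: phi(d) = phi₀ e^(−cd) ⇒ phi₁/phi₂ = e^{c(d₂−d₁)} ⇒ c = ln(phi₁/phi₂)/(d₂−d₁)
c = ln(0.319/0.156) / (4.2 − 1.3) = ln(2.045) / 2.9 = 0.7153 / 2.9 = 0.2467 km⁻¹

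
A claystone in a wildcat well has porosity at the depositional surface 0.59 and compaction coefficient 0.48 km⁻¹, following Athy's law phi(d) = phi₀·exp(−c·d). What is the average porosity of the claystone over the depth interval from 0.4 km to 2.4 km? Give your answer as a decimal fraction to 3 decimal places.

⟨phi⟩ = (1/(d₂−d₁)) ∫ phi₀ e^(−cd) dd = phi₀·(e^(−c·d₁) − e^(−c·d₂)) / (c·(d₂−d₁))
e^(−0.48×0.4) = 0.8253; e^(−0.48×2.4) = 0.3160
⟨phi⟩ = 0.59 × (0.8253 − 0.3160) / (0.48 × 2) = 0.59 × 0.5305 = 0.3130

0.313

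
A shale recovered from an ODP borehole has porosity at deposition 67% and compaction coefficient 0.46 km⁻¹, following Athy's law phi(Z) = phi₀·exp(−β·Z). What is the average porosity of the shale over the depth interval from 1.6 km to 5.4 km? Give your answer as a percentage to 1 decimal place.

15.2%

⟨phi⟩ = (1/(Z₂−Z₁)) ∫ phi₀ e^(−βZ) dZ = phi₀·(e^(−β·Z₁) − e^(−β·Z₂)) / (β·(Z₂−Z₁))
e^(−0.46×1.6) = 0.4790; e^(−0.46×5.4) = 0.0834
⟨phi⟩ = 0.67 × (0.4790 − 0.0834) / (0.46 × 3.8) = 0.67 × 0.2263 = 0.1516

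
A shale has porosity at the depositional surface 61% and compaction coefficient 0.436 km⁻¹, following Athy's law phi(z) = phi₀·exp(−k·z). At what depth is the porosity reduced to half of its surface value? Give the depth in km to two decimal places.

1.59 km

phi/phi₀ = 1/2 ⇒ exp(−k·z) = 1/2 ⇒ z = ln(2) / k
z = 0.6931 / 0.436 = 1.590 km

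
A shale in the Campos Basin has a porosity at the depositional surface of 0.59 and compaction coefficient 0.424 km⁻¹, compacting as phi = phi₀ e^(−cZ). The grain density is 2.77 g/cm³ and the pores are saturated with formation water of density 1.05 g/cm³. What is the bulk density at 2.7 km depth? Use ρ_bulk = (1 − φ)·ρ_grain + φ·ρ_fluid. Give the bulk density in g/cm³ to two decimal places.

2.45 g/cm³

Porosity at depth: phi = 0.59·exp(−0.424×2.7) = 0.59×0.3183 = 0.1878
Bulk density: ρ_b = (1−phi)ρ_g + phi·ρ_f = 0.8122×2.77 + 0.1878×1.05
       = 2.250 + 0.197 = 2.447 g/cm³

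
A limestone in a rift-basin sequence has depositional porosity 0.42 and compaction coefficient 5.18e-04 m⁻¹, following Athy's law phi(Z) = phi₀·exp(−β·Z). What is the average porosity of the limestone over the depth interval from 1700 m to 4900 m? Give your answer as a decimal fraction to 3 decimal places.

Working in km (1 km = 1000 m; β in km⁻¹ = β in m⁻¹ × 1000):
⟨phi⟩ = (1/(Z₂−Z₁)) ∫ phi₀ e^(−βZ) dZ = phi₀·(e^(−β·Z₁) − e^(−β·Z₂)) / (β·(Z₂−Z₁))
e^(−0.518×1.7) = 0.4145; e^(−0.518×4.9) = 0.0790
⟨phi⟩ = 0.42 × (0.4145 − 0.0790) / (0.518 × 3.2) = 0.42 × 0.2024 = 0.0850

0.085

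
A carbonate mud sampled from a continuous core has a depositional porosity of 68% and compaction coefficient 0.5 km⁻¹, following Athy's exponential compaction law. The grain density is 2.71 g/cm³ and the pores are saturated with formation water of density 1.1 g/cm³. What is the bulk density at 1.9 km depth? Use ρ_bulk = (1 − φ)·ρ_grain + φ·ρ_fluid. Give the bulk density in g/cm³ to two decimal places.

2.29 g/cm³

Porosity at depth: phi = 0.68·exp(−0.5×1.9) = 0.68×0.3867 = 0.2630
Bulk density: ρ_b = (1−phi)ρ_g + phi·ρ_f = 0.7370×2.71 + 0.2630×1.1
       = 1.997 + 0.289 = 2.287 g/cm³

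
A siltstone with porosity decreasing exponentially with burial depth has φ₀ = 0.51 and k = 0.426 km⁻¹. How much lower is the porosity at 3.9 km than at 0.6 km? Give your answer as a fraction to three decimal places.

φ(0.6) = 0.51·e^(−0.426×0.6) = 0.3950
φ(3.9) = 0.51·e^(−0.426×3.9) = 0.0968
Δφ = 0.3950 − 0.0968 = 0.2981

0.298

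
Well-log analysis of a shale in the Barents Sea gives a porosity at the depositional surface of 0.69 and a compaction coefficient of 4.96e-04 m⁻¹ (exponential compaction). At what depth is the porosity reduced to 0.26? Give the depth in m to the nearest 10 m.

Working in km (1 km = 1000 m; β in km⁻¹ = β in m⁻¹ × 1000):
Invert Athy's law: z = ln(φ₀/φ) / β
z = ln(0.69/0.26) / 0.496 = ln(2.654) / 0.496 = 0.9760 / 0.496 = 1.968 km

1970 m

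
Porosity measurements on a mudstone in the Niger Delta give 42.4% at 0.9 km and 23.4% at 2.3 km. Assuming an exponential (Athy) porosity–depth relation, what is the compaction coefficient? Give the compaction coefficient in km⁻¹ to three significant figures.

0.425 km⁻¹

Athy: phi(d) = phi₀ e^(−cd) ⇒ phi₁/phi₂ = e^{c(d₂−d₁)} ⇒ c = ln(phi₁/phi₂)/(d₂−d₁)
c = ln(0.424/0.234) / (2.3 − 0.9) = ln(1.812) / 1.4 = 0.5944 / 1.4 = 0.4246 km⁻¹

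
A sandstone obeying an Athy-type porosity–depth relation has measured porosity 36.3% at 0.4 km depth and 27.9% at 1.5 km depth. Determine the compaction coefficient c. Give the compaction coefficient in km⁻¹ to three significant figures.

0.239 km⁻¹

Athy: φ(Z) = φ₀ e^(−cZ) ⇒ φ₁/φ₂ = e^{c(Z₂−Z₁)} ⇒ c = ln(φ₁/φ₂)/(Z₂−Z₁)
c = ln(0.363/0.279) / (1.5 − 0.4) = ln(1.301) / 1.1 = 0.2632 / 1.1 = 0.2393 km⁻¹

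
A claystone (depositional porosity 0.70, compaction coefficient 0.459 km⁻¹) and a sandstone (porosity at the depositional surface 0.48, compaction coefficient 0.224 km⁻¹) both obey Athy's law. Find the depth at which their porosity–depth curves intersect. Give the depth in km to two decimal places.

Set phi₀ₐ e^(−βₐd) = phi₀ᵦ e^(−βᵦd) ⇒ ln(phi₀ₐ/phi₀ᵦ) = (βₐ − βᵦ)·d
d = ln(0.7/0.48) / (0.459 − 0.224) = 0.3773 / 0.235 = 1.606 km

1.61 km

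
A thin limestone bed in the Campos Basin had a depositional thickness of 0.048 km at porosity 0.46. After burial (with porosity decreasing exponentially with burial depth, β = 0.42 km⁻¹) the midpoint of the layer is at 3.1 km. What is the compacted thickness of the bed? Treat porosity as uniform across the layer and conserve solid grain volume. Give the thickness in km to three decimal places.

Porosity at 3.1 km: n = 0.46·exp(−0.42×3.1) = 0.1251
Solid-volume conservation: h(1−n) = h₀(1−n₀) ⇒ h = h₀·(1−n₀)/(1−n)
h = 0.048 × (1 − 0.46)/(1 − 0.1251) = 0.048 × 0.6172 = 0.0296 km

0.030 km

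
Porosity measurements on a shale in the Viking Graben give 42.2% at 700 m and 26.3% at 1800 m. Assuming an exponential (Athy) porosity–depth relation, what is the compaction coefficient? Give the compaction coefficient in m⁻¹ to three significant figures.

0.000430 m⁻¹

Working in km (1 km = 1000 m; k in km⁻¹ = k in m⁻¹ × 1000):
Athy: φ(Z) = φ₀ e^(−kZ) ⇒ φ₁/φ₂ = e^{k(Z₂−Z₁)} ⇒ k = ln(φ₁/φ₂)/(Z₂−Z₁)
k = ln(0.422/0.263) / (1.8 − 0.7) = ln(1.605) / 1.1 = 0.4729 / 1.1 = 0.4299 km⁻¹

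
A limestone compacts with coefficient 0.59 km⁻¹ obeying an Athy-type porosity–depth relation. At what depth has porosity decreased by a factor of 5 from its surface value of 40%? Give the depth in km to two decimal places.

2.73 km

phi/phi₀ = 1/5 ⇒ exp(−k·Z) = 1/5 ⇒ Z = ln(5) / k
Z = 1.6094 / 0.59 = 2.728 km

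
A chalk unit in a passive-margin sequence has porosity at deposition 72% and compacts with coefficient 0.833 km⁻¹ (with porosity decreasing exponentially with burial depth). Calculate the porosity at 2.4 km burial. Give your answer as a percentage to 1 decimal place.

phi = phi₀·exp(−k·d) = 0.72 × exp(−0.833 × 2.4) = 0.72 × exp(−1.999)
  = 0.72 × 0.1354 = 0.0975

9.8%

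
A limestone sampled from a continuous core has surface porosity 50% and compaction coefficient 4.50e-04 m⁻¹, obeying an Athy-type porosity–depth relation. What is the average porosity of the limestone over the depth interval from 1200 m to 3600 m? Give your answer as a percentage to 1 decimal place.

Working in km (1 km = 1000 m; k in km⁻¹ = k in m⁻¹ × 1000):
⟨phi⟩ = (1/(z₂−z₁)) ∫ phi₀ e^(−kz) dz = phi₀·(e^(−k·z₁) − e^(−k·z₂)) / (k·(z₂−z₁))
e^(−0.45×1.2) = 0.5827; e^(−0.45×3.6) = 0.1979
⟨phi⟩ = 0.5 × (0.5827 − 0.1979) / (0.45 × 2.4) = 0.5 × 0.3563 = 0.1782

17.8%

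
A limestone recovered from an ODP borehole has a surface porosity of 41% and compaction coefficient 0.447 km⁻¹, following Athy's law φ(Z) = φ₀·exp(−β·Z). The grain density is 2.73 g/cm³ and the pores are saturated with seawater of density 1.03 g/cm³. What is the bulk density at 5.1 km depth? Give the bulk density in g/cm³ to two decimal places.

Porosity at depth: φ = 0.41·exp(−0.447×5.1) = 0.41×0.1023 = 0.0419
Bulk density: ρ_b = (1−φ)ρ_g + φ·ρ_f = 0.9581×2.73 + 0.0419×1.03
       = 2.615 + 0.043 = 2.659 g/cm³

2.66 g/cm³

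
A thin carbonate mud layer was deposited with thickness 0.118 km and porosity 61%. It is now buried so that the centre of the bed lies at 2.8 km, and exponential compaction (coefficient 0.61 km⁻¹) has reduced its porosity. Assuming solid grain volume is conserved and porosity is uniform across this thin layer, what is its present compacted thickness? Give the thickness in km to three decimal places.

Porosity at 2.8 km: n = 0.61·exp(−0.61×2.8) = 0.1105
Solid-volume conservation: h(1−n) = h₀(1−n₀) ⇒ h = h₀·(1−n₀)/(1−n)
h = 0.118 × (1 − 0.61)/(1 − 0.1105) = 0.118 × 0.4385 = 0.0517 km

0.052 km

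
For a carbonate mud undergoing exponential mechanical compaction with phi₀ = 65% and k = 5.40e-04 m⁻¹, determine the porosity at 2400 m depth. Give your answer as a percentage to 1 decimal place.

Working in km (1 km = 1000 m; k in km⁻¹ = k in m⁻¹ × 1000):
phi = phi₀·exp(−k·d) = 0.65 × exp(−0.54 × 2.4) = 0.65 × exp(−1.296)
  = 0.65 × 0.2736 = 0.1779

17.8%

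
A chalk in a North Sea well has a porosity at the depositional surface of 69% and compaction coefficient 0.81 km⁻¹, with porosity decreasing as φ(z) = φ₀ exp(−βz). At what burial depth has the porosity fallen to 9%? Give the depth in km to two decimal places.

Invert Athy's law: z = ln(φ₀/φ) / β
z = ln(0.69/0.09) / 0.81 = ln(7.667) / 0.81 = 2.0369 / 0.81 = 2.515 km

2.51 km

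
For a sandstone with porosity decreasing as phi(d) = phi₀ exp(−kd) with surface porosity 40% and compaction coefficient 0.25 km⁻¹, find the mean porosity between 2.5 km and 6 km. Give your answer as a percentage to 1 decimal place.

14.3%

⟨phi⟩ = (1/(d₂−d₁)) ∫ phi₀ e^(−kd) dd = phi₀·(e^(−k·d₁) − e^(−k·d₂)) / (k·(d₂−d₁))
e^(−0.25×2.5) = 0.5353; e^(−0.25×6) = 0.2231
⟨phi⟩ = 0.4 × (0.5353 − 0.2231) / (0.25 × 3.5) = 0.4 × 0.3567 = 0.1427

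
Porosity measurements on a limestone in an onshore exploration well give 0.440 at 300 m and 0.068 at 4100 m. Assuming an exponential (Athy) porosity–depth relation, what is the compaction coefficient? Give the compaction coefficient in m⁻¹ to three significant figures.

0.000491 m⁻¹

Working in km (1 km = 1000 m; k in km⁻¹ = k in m⁻¹ × 1000):
Athy: n(z) = n₀ e^(−kz) ⇒ n₁/n₂ = e^{k(z₂−z₁)} ⇒ k = ln(n₁/n₂)/(z₂−z₁)
k = ln(0.44/0.068) / (4.1 − 0.3) = ln(6.471) / 3.8 = 1.8673 / 3.8 = 0.4914 km⁻¹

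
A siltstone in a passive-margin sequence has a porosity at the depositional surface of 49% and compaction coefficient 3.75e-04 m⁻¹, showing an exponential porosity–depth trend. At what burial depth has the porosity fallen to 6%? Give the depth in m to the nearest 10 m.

Working in km (1 km = 1000 m; c in km⁻¹ = c in m⁻¹ × 1000):
Invert Athy's law: Z = ln(n₀/n) / c
Z = ln(0.49/0.06) / 0.375 = ln(8.167) / 0.375 = 2.1001 / 0.375 = 5.600 km

5600 m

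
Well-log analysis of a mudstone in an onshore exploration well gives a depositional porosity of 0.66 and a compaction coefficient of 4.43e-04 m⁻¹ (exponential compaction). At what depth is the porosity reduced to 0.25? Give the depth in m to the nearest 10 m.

Working in km (1 km = 1000 m; β in km⁻¹ = β in m⁻¹ × 1000):
Invert Athy's law: z = ln(phi₀/phi) / β
z = ln(0.66/0.25) / 0.443 = ln(2.64) / 0.443 = 0.9708 / 0.443 = 2.191 km

2190 m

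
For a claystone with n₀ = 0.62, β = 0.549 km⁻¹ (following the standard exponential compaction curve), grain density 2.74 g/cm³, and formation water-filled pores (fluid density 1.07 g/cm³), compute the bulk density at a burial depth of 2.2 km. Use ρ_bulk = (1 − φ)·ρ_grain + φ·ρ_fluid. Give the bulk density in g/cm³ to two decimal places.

Porosity at depth: n = 0.62·exp(−0.549×2.2) = 0.62×0.2989 = 0.1853
Bulk density: ρ_b = (1−n)ρ_g + n·ρ_f = 0.8147×2.74 + 0.1853×1.07
       = 2.232 + 0.198 = 2.431 g/cm³

2.43 g/cm³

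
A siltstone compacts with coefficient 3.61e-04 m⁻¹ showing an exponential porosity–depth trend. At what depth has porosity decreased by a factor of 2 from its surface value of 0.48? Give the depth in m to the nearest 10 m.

Working in km (1 km = 1000 m; c in km⁻¹ = c in m⁻¹ × 1000):
n/n₀ = 1/2 ⇒ exp(−c·Z) = 1/2 ⇒ Z = ln(2) / c
Z = 0.6931 / 0.361 = 1.920 km

1920 m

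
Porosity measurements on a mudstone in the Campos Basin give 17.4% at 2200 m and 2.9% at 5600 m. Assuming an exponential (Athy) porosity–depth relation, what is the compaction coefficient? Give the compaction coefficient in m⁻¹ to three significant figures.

Working in km (1 km = 1000 m; k in km⁻¹ = k in m⁻¹ × 1000):
Athy: φ(d) = φ₀ e^(−kd) ⇒ φ₁/φ₂ = e^{k(d₂−d₁)} ⇒ k = ln(φ₁/φ₂)/(d₂−d₁)
k = ln(0.174/0.029) / (5.6 − 2.2) = ln(6) / 3.4 = 1.7918 / 3.4 = 0.527 km⁻¹

0.000527 m⁻¹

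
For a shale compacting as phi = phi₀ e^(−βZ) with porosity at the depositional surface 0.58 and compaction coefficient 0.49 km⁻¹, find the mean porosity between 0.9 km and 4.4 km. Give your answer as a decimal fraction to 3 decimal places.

⟨phi⟩ = (1/(Z₂−Z₁)) ∫ phi₀ e^(−βZ) dZ = phi₀·(e^(−β·Z₁) − e^(−β·Z₂)) / (β·(Z₂−Z₁))
e^(−0.49×0.9) = 0.6434; e^(−0.49×4.4) = 0.1158
⟨phi⟩ = 0.58 × (0.6434 − 0.1158) / (0.49 × 3.5) = 0.58 × 0.3076 = 0.1784

0.178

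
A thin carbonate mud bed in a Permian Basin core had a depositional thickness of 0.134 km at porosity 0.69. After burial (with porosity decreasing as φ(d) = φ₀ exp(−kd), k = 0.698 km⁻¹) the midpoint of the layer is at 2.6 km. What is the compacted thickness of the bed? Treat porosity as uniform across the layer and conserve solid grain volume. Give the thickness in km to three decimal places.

Porosity at 2.6 km: φ = 0.69·exp(−0.698×2.6) = 0.1124
Solid-volume conservation: h(1−φ) = h₀(1−φ₀) ⇒ h = h₀·(1−φ₀)/(1−φ)
h = 0.134 × (1 − 0.69)/(1 − 0.1124) = 0.134 × 0.3492 = 0.0468 km

0.047 km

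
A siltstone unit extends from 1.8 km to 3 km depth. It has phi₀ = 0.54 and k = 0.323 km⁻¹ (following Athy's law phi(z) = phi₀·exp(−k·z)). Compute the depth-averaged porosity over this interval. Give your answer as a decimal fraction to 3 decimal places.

0.250

⟨phi⟩ = (1/(z₂−z₁)) ∫ phi₀ e^(−kz) dz = phi₀·(e^(−k·z₁) − e^(−k·z₂)) / (k·(z₂−z₁))
e^(−0.323×1.8) = 0.5591; e^(−0.323×3) = 0.3795
⟨phi⟩ = 0.54 × (0.5591 − 0.3795) / (0.323 × 1.2) = 0.54 × 0.4635 = 0.2503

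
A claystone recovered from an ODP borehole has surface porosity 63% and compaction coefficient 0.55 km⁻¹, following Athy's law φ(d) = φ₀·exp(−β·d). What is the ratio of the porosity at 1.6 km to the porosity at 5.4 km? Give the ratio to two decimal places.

8.08

φ(d₁)/φ(d₂) = e^(−β·d₁)/e^(−β·d₂) = e^{β(d₂−d₁)}
= exp(0.55 × 3.8) = exp(2.09) = 8.0849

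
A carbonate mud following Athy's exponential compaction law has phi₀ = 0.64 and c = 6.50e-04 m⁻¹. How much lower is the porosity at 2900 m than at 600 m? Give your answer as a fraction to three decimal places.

Working in km (1 km = 1000 m; c in km⁻¹ = c in m⁻¹ × 1000):
phi(0.6) = 0.64·e^(−0.65×0.6) = 0.4333
phi(2.9) = 0.64·e^(−0.65×2.9) = 0.0972
Δphi = 0.4333 − 0.0972 = 0.3361

0.336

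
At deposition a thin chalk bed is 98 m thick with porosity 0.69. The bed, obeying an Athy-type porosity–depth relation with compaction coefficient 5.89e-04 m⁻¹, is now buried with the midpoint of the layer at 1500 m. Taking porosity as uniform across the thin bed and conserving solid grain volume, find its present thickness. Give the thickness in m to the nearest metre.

Working in km (1 km = 1000 m; β in km⁻¹ = β in m⁻¹ × 1000):
Porosity at 1.5 km: n = 0.69·exp(−0.589×1.5) = 0.2852
Solid-volume conservation: h(1−n) = h₀(1−n₀) ⇒ h = h₀·(1−n₀)/(1−n)
h = 0.098 × (1 − 0.69)/(1 − 0.2852) = 0.098 × 0.4337 = 0.0425 km

43 m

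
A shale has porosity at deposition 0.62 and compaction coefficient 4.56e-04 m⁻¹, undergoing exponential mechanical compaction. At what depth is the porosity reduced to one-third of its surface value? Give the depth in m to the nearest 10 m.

2410 m

Working in km (1 km = 1000 m; c in km⁻¹ = c in m⁻¹ × 1000):
phi/phi₀ = 1/3 ⇒ exp(−c·d) = 1/3 ⇒ d = ln(3) / c
d = 1.0986 / 0.456 = 2.409 km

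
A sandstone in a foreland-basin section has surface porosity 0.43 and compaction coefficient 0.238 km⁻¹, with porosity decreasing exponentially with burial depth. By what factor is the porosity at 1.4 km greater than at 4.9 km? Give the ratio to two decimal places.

n(z₁)/n(z₂) = e^(−c·z₁)/e^(−c·z₂) = e^{c(z₂−z₁)}
= exp(0.238 × 3.5) = exp(0.833) = 2.3002

2.30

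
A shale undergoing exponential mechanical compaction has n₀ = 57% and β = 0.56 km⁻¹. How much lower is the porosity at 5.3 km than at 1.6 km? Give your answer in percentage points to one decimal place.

n(1.6) = 0.57·e^(−0.56×1.6) = 0.2327
n(5.3) = 0.57·e^(−0.56×5.3) = 0.0293
Δn = 0.2327 − 0.0293 = 0.2034

20.3 percentage points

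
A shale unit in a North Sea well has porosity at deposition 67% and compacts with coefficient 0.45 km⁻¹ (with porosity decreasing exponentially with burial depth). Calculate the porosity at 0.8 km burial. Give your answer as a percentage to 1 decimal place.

46.7%

n = n₀·exp(−β·z) = 0.67 × exp(−0.45 × 0.8) = 0.67 × exp(−0.36)
  = 0.67 × 0.6977 = 0.4674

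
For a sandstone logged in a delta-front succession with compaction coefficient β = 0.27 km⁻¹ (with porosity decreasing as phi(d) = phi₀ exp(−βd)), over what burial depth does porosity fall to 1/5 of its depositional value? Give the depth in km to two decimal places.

5.96 km

phi/phi₀ = 1/5 ⇒ exp(−β·d) = 1/5 ⇒ d = ln(5) / β
d = 1.6094 / 0.27 = 5.961 km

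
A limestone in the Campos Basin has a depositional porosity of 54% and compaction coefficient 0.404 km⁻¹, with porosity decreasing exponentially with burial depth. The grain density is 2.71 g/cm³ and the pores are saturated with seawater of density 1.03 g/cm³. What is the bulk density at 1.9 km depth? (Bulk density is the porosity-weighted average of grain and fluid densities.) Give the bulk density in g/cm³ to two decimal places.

2.29 g/cm³

Porosity at depth: phi = 0.54·exp(−0.404×1.9) = 0.54×0.4641 = 0.2506
Bulk density: ρ_b = (1−phi)ρ_g + phi·ρ_f = 0.7494×2.71 + 0.2506×1.03
       = 2.031 + 0.258 = 2.289 g/cm³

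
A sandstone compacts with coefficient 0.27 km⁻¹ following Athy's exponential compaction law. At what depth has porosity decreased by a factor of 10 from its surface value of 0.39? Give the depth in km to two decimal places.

n/n₀ = 1/10 ⇒ exp(−β·d) = 1/10 ⇒ d = ln(10) / β
d = 2.3026 / 0.27 = 8.528 km

8.53 km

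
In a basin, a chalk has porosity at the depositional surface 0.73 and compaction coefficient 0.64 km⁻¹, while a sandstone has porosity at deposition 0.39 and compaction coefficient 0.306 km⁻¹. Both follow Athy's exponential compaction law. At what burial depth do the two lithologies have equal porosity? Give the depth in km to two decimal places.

1.88 km

Set phi₀ₐ e^(−βₐz) = phi₀ᵦ e^(−βᵦz) ⇒ ln(phi₀ₐ/phi₀ᵦ) = (βₐ − βᵦ)·z
z = ln(0.73/0.39) / (0.64 − 0.306) = 0.6269 / 0.334 = 1.877 km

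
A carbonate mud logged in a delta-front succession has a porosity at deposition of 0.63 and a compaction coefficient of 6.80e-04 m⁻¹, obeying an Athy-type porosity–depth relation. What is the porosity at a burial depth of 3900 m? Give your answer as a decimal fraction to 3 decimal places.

Working in km (1 km = 1000 m; k in km⁻¹ = k in m⁻¹ × 1000):
φ = φ₀·exp(−k·d) = 0.63 × exp(−0.68 × 3.9) = 0.63 × exp(−2.652)
  = 0.63 × 0.0705 = 0.0444

0.044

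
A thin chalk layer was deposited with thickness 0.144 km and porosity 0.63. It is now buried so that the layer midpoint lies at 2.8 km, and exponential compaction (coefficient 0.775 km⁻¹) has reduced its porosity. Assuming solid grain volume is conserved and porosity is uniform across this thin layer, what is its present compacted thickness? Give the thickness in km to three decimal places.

Porosity at 2.8 km: phi = 0.63·exp(−0.775×2.8) = 0.0719
Solid-volume conservation: h(1−phi) = h₀(1−phi₀) ⇒ h = h₀·(1−phi₀)/(1−phi)
h = 0.144 × (1 − 0.63)/(1 − 0.0719) = 0.144 × 0.3987 = 0.0574 km

0.057 km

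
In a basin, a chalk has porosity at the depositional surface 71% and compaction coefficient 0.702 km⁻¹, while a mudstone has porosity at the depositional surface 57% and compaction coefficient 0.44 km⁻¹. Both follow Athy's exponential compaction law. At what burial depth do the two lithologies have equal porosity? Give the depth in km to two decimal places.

0.84 km

Set phi₀ₐ e^(−kₐz) = phi₀ᵦ e^(−kᵦz) ⇒ ln(phi₀ₐ/phi₀ᵦ) = (kₐ − kᵦ)·z
z = ln(0.71/0.57) / (0.702 − 0.44) = 0.2196 / 0.262 = 0.838 km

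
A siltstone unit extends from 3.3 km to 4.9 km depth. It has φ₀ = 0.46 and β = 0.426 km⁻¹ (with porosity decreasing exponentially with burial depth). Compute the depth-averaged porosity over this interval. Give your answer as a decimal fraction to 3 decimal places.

⟨φ⟩ = (1/(Z₂−Z₁)) ∫ φ₀ e^(−βZ) dZ = φ₀·(e^(−β·Z₁) − e^(−β·Z₂)) / (β·(Z₂−Z₁))
e^(−0.426×3.3) = 0.2452; e^(−0.426×4.9) = 0.1240
⟨φ⟩ = 0.46 × (0.2452 − 0.1240) / (0.426 × 1.6) = 0.46 × 0.1778 = 0.0818

0.082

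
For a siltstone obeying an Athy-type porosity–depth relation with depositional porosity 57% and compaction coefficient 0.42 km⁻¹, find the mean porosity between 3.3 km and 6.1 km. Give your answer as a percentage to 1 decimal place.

⟨φ⟩ = (1/(z₂−z₁)) ∫ φ₀ e^(−βz) dz = φ₀·(e^(−β·z₁) − e^(−β·z₂)) / (β·(z₂−z₁))
e^(−0.42×3.3) = 0.2501; e^(−0.42×6.1) = 0.0772
⟨φ⟩ = 0.57 × (0.2501 − 0.0772) / (0.42 × 2.8) = 0.57 × 0.1470 = 0.0838

8.4%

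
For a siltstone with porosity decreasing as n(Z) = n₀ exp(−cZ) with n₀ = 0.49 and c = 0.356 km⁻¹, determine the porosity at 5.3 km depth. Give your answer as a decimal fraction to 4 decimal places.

n = n₀·exp(−c·Z) = 0.49 × exp(−0.356 × 5.3) = 0.49 × exp(−1.887)
  = 0.49 × 0.1516 = 0.0743

0.0743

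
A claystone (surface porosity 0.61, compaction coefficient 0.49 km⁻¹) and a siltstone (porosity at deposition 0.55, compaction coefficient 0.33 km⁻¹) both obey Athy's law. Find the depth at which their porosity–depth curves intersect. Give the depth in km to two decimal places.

Set n₀ₐ e^(−βₐd) = n₀ᵦ e^(−βᵦd) ⇒ ln(n₀ₐ/n₀ᵦ) = (βₐ − βᵦ)·d
d = ln(0.61/0.55) / (0.49 − 0.33) = 0.1035 / 0.16 = 0.647 km

0.65 km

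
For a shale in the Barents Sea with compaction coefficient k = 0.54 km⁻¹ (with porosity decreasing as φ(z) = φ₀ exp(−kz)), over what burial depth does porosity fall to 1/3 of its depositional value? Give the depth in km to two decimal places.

2.03 km

φ/φ₀ = 1/3 ⇒ exp(−k·z) = 1/3 ⇒ z = ln(3) / k
z = 1.0986 / 0.54 = 2.034 km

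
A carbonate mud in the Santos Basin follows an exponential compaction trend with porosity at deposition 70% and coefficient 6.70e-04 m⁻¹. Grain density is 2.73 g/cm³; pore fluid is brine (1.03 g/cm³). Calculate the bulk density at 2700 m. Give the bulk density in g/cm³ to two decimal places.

2.54 g/cm³

Working in km (1 km = 1000 m; c in km⁻¹ = c in m⁻¹ × 1000):
Porosity at depth: φ = 0.7·exp(−0.67×2.7) = 0.7×0.1638 = 0.1147
Bulk density: ρ_b = (1−φ)ρ_g + φ·ρ_f = 0.8853×2.73 + 0.1147×1.03
       = 2.417 + 0.118 = 2.535 g/cm³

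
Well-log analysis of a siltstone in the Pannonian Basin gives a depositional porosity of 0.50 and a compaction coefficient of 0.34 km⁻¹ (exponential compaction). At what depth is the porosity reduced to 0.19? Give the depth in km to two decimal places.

2.85 km

Invert Athy's law: d = ln(φ₀/φ) / k
d = ln(0.5/0.19) / 0.34 = ln(2.632) / 0.34 = 0.9676 / 0.34 = 2.846 km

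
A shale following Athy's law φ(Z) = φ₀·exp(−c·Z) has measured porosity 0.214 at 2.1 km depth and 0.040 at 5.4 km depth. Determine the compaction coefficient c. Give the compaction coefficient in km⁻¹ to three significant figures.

0.508 km⁻¹

Athy: φ(Z) = φ₀ e^(−cZ) ⇒ φ₁/φ₂ = e^{c(Z₂−Z₁)} ⇒ c = ln(φ₁/φ₂)/(Z₂−Z₁)
c = ln(0.214/0.04) / (5.4 − 2.1) = ln(5.35) / 3.3 = 1.6771 / 3.3 = 0.5082 km⁻¹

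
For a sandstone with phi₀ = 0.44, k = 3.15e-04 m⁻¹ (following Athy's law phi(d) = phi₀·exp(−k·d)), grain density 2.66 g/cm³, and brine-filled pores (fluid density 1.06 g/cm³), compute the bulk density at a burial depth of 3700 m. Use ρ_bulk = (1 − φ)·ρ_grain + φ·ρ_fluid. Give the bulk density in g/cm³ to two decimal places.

2.44 g/cm³

Working in km (1 km = 1000 m; k in km⁻¹ = k in m⁻¹ × 1000):
Porosity at depth: phi = 0.44·exp(−0.315×3.7) = 0.44×0.3118 = 0.1372
Bulk density: ρ_b = (1−phi)ρ_g + phi·ρ_f = 0.8628×2.66 + 0.1372×1.06
       = 2.295 + 0.145 = 2.441 g/cm³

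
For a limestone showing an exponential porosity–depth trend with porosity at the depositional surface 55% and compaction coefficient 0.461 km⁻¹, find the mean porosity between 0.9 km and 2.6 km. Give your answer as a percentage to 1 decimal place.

⟨phi⟩ = (1/(d₂−d₁)) ∫ phi₀ e^(−βd) dd = phi₀·(e^(−β·d₁) − e^(−β·d₂)) / (β·(d₂−d₁))
e^(−0.461×0.9) = 0.6604; e^(−0.461×2.6) = 0.3016
⟨phi⟩ = 0.55 × (0.6604 − 0.3016) / (0.461 × 1.7) = 0.55 × 0.4578 = 0.2518

25.2%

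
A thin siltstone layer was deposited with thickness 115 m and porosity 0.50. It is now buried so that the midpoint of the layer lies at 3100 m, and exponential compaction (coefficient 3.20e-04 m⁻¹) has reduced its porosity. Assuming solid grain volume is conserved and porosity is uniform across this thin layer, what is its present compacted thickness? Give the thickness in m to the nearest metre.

Working in km (1 km = 1000 m; β in km⁻¹ = β in m⁻¹ × 1000):
Porosity at 3.1 km: φ = 0.5·exp(−0.32×3.1) = 0.1854
Solid-volume conservation: h(1−φ) = h₀(1−φ₀) ⇒ h = h₀·(1−φ₀)/(1−φ)
h = 0.115 × (1 − 0.5)/(1 − 0.1854) = 0.115 × 0.6138 = 0.0706 km

71 m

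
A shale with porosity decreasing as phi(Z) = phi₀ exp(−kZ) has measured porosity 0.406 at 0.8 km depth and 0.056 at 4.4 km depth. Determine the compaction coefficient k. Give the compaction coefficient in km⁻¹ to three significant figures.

Athy: phi(Z) = phi₀ e^(−kZ) ⇒ phi₁/phi₂ = e^{k(Z₂−Z₁)} ⇒ k = ln(phi₁/phi₂)/(Z₂−Z₁)
k = ln(0.406/0.056) / (4.4 − 0.8) = ln(7.25) / 3.6 = 1.9810 / 3.6 = 0.5503 km⁻¹

0.550 km⁻¹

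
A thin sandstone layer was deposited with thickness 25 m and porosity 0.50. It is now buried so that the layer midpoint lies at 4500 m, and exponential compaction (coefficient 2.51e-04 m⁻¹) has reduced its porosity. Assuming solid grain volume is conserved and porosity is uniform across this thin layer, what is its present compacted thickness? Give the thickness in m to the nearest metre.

15 m

Working in km (1 km = 1000 m; β in km⁻¹ = β in m⁻¹ × 1000):
Porosity at 4.5 km: n = 0.5·exp(−0.251×4.5) = 0.1616
Solid-volume conservation: h(1−n) = h₀(1−n₀) ⇒ h = h₀·(1−n₀)/(1−n)
h = 0.025 × (1 − 0.5)/(1 − 0.1616) = 0.025 × 0.5964 = 0.0149 km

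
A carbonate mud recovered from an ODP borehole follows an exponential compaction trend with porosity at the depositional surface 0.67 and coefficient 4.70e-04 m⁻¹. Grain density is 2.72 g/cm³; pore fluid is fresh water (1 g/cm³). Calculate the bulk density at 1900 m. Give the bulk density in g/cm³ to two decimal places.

2.25 g/cm³

Working in km (1 km = 1000 m; k in km⁻¹ = k in m⁻¹ × 1000):
Porosity at depth: phi = 0.67·exp(−0.47×1.9) = 0.67×0.4094 = 0.2743
Bulk density: ρ_b = (1−phi)ρ_g + phi·ρ_f = 0.7257×2.72 + 0.2743×1
       = 1.974 + 0.274 = 2.248 g/cm³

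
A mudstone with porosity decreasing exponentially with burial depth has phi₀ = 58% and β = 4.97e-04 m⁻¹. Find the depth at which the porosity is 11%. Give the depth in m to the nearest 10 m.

3350 m

Working in km (1 km = 1000 m; β in km⁻¹ = β in m⁻¹ × 1000):
Invert Athy's law: Z = ln(phi₀/phi) / β
Z = ln(0.58/0.11) / 0.497 = ln(5.273) / 0.497 = 1.6625 / 0.497 = 3.345 km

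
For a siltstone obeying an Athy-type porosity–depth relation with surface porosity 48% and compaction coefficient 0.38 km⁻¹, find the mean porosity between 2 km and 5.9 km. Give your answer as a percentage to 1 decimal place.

⟨φ⟩ = (1/(Z₂−Z₁)) ∫ φ₀ e^(−βZ) dZ = φ₀·(e^(−β·Z₁) − e^(−β·Z₂)) / (β·(Z₂−Z₁))
e^(−0.38×2) = 0.4677; e^(−0.38×5.9) = 0.1062
⟨φ⟩ = 0.48 × (0.4677 − 0.1062) / (0.38 × 3.9) = 0.48 × 0.2439 = 0.1171

11.7%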